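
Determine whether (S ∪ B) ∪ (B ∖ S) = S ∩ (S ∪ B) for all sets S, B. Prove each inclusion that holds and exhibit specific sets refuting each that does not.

Forward inclusion. This inclusion fails. Take S = ∅, B = {1}; then 1 ∈ (S ∪ B) ∪ (B ∖ S) but 1 ∉ S ∩ (S ∪ B).

Reverse inclusion. Let x ∈ S ∩ (S ∪ B). Then either x ∈ S and x ∉ B; or x ∈ S ∩ B. In each case x ∈ (S ∪ B) ∪ (B ∖ S), so S ∩ (S ∪ B) ⊆ (S ∪ B) ∪ (B ∖ S).

(⊆) fails; (⊇) holds.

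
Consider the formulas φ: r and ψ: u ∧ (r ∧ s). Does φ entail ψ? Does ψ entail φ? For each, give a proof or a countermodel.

The forward direction fails; the converse holds.

(⟹) This fails. Under u = F, s = F, r = T, the left side is true but the right side is false.

(⟸) Assume the antecedent. If u is true, the antecedent forces (u = T, s = T, r = T), and r holds there. If u is false, the antecedent cannot hold. Either way r holds.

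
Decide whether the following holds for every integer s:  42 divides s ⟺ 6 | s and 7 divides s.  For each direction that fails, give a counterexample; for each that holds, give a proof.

[⇒] If 42 ∣ s, write s = 42q. Since 42 = 7·6, s = 6·(7q), so 6 ∣ s; and since 42 = 6·7, s = 7·(6q), so 7 ∣ s.

[⇐] Suppose 6 ∣ s and 7 ∣ s. Any common multiple of 6 and 7 is a multiple of their lcm; here gcd(6, 7) = 1, so lcm(6, 7) = 6·7 = 42, so 42 ∣ s.

Equivalent; both directions hold.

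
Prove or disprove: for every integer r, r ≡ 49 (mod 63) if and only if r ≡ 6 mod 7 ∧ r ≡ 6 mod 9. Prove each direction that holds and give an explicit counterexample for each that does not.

(→) This fails: r = 49 gives 49 ≡ 49 (mod 63) but 49 ≡ 0 (mod 7), so the conjunction on the right does not hold.

(←) This fails: r = 6 satisfies both congruences on the right (6 ≡ 6 mod 7 and 6 ≡ 6 mod 9) yet 6 ≡ 6 (mod 63), not 49.

Both directions fail.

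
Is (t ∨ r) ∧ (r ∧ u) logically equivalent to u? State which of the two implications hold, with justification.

(⇒) Assume the antecedent. If u is true, u reduces to true regardless of the other variables. If u is false, the antecedent cannot hold. Either way u holds.

(⇐) This fails. Under u = T, t = F, r = F, the left side is false but the right side is true.

Only the forward direction holds.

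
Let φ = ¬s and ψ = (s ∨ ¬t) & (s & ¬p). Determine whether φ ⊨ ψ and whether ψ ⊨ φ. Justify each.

[⇒] This fails. Under t = F, p = F, s = F, the left side is true but the right side is false.

[⇐] This fails. Under t = F, p = F, s = T, the left side is false but the right side is true.

Neither direction holds.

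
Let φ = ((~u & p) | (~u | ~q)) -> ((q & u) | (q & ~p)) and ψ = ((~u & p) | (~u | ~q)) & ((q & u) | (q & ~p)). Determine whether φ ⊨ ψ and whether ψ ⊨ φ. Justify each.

[⇐] Assume the antecedent. If q is true, the antecedent forces (q = T, p = F, u = F), and the consequent holds there. If q is false, the antecedent cannot hold. Either way the consequent holds.

[⇒] This fails. Under q = T, p = F, u = T, the left side is true but the right side is false.

The forward direction fails; the converse holds.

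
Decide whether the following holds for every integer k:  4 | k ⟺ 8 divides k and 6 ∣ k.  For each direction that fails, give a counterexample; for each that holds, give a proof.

Only the reverse direction holds.

(⇒) This fails: take k = 4. Certainly 4 ∣ 4, but 8 ∤ 4.

(⇐) Suppose 8 ∣ k and 6 ∣ k. Any common multiple of 8 and 6 is a multiple of their lcm; here lcm(8, 6) = 8·6/gcd(8, 6) = 48/2 = 24, so 24 ∣ k. Since 4 ∣ 24, it follows that 4 ∣ k.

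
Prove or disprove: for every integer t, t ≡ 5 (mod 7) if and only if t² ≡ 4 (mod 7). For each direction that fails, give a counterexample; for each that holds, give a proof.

(⇒) Suppose t ≡ 5 (mod 7). Write t = 7j + 5. Then (7j + 5)² = 49j² + 70j + 25 = 7(7j² + 10j + 3) + 4, so t² ≡ 4 (mod 7).

(⇐) This fails: take t = 2. Then 2² = 4 ≡ 4 (mod 7), yet 2 ≡ 2 (mod 7), not 5.

(⇒) holds; (⇐) fails.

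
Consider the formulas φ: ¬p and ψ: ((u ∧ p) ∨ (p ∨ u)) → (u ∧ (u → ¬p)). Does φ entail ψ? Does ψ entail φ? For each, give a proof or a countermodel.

Equivalent; both directions hold.

(⇒) Assume the antecedent. If p is true, the antecedent cannot hold. If p is false, the consequent reduces to true regardless of the other variables. Either way the consequent holds.

(⇐) Assume the antecedent. If p is true, the antecedent cannot hold. If p is false, ¬p reduces to true regardless of the other variables. Either way ¬p holds.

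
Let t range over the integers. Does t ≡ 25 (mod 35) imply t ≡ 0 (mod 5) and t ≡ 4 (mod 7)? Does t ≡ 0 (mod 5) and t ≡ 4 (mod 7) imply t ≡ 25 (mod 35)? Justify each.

Both directions hold.

[⇐] If t ≡ 0 (mod 5) and t ≡ 4 (mod 7), then by the Chinese remainder theorem t ≡ 25 (mod 35). This is exactly t ≡ 25 (mod 35).

[⇒] Suppose t ≡ 25 (mod 35); write t = 35j + 25. Since 5 ∣ 35, reducing mod 5 gives t ≡ 25 ≡ 0 (mod 5); since 7 ∣ 35, reducing mod 7 gives t ≡ 25 ≡ 4 (mod 7).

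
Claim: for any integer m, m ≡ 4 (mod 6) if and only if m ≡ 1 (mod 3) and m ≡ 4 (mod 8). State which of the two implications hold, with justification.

Converse. If m ≡ 1 (mod 3) and m ≡ 4 (mod 8), then by the Chinese remainder theorem m ≡ 4 (mod 24). Since 4 ≡ 4 (mod 6) and 6 ∣ 24, we get m ≡ 4 (mod 6).

Forward direction. This fails: m = 16 gives 16 ≡ 4 (mod 6) but 16 ≡ 0 (mod 8), so the conjunction on the right does not hold.

Only the reverse direction holds.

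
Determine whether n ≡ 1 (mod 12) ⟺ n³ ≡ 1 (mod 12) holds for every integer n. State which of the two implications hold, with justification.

(⟹) Suppose n ≡ 1 (mod 12). Write n = 12j + 1. Then (12j + 1)³ = 1728j³ + 432j² + 36j + 1 = 12(144j³ + 36j² + 3j) + 1, so n³ ≡ 1 (mod 12).

(⟸) For the converse, argue contrapositively. If n ≢ 1 (mod 12), then n is congruent to one of 0, 2, 3, 4, 5, 6, 7, 8, 9, 10, 11 modulo 12, and these give n³ ≡ 0, 8, 3, 4, 5, 0, 7, 8, 9, 4, 11 respectively — never 1.

Both implications hold.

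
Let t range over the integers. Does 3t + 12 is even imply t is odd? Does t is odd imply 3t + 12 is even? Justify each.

Neither direction holds.

(→) This fails: t = 6 gives 3t + 12 = 30, which is even, but 6 is even, not odd.

(←) This also fails: t = 3 is odd, but 3t + 12 = 21 is odd, not even.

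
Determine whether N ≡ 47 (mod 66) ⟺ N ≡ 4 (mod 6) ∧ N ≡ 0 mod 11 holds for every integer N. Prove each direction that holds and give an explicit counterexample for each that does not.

(⇒) This fails: N = 47 gives 47 ≡ 47 (mod 66) but 47 ≡ 5 (mod 6), so the conjunction on the right does not hold.

(⇐) This fails: N = 22 satisfies both congruences on the right (22 ≡ 4 mod 6 and 22 ≡ 0 mod 11) yet 22 ≡ 22 (mod 66), not 47.

Neither direction holds.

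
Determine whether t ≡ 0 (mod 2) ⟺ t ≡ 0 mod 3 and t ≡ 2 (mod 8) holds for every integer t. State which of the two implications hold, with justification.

Not equivalent: only (⇐) holds.

(→) This fails: t = 0 gives 0 ≡ 0 (mod 2) but 0 ≡ 0 (mod 8), so the conjunction on the right does not hold.

(←) Conversely, if t ≡ 0 (mod 3) and t ≡ 2 (mod 8), then by the Chinese remainder theorem t ≡ 18 (mod 24). Since 18 ≡ 0 (mod 2) and 2 ∣ 24, we get t ≡ 0 (mod 2).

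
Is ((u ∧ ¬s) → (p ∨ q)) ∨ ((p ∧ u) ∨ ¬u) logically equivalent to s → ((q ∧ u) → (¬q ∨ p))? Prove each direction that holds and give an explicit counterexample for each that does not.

Forward direction. This fails. Under s = T, u = T, p = F, q = T, the left side is true but the right side is false.

Converse. This fails. Under s = F, u = T, p = F, q = F, the left side is false but the right side is true.

Neither implication holds.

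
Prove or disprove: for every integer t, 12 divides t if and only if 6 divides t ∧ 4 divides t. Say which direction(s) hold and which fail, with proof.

Both directions hold.

Converse. Suppose 6 ∣ t and 4 ∣ t. Any common multiple of 6 and 4 is a multiple of their lcm; here lcm(6, 4) = 6·4/gcd(6, 4) = 24/2 = 12, so 12 ∣ t.

Forward direction. If 12 ∣ t, write t = 12q. Since 12 = 2·6, t = 6·(2q), so 6 ∣ t; and since 12 = 3·4, t = 4·(3q), so 4 ∣ t.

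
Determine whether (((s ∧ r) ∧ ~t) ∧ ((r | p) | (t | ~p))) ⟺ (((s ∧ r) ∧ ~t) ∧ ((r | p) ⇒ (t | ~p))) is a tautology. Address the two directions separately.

(⇒) This fails. Under p = T, s = T, r = T, t = F, the left side is true but the right side is false.

(⇐) Assume the antecedent. If p is true, the antecedent cannot hold. If p is false, the antecedent forces (p = F, s = T, r = T, t = F), and the consequent holds there. Either way the consequent holds.

Only the converse holds.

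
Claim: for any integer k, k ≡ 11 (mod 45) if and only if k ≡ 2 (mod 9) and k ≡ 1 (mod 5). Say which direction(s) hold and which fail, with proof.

Both directions hold; the statement is true.

(⇒) Suppose k ≡ 11 (mod 45); write k = 45j + 11. Since 9 ∣ 45, reducing mod 9 gives k ≡ 11 ≡ 2 (mod 9); since 5 ∣ 45, reducing mod 5 gives k ≡ 11 ≡ 1 (mod 5).

(⇐) Conversely, if k ≡ 2 (mod 9) and k ≡ 1 (mod 5), then by the Chinese remainder theorem k ≡ 11 (mod 45). This is exactly k ≡ 11 (mod 45).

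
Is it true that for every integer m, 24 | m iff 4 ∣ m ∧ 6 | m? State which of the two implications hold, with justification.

Forward direction. If 24 ∣ m, write m = 24q. Since 24 = 6·4, m = 4·(6q), so 4 ∣ m; and since 24 = 4·6, m = 6·(4q), so 6 ∣ m.

Converse. This fails: take m = 12. Both 4 ∣ 12 and 6 ∣ 12, yet 12 is not a multiple of 24 (since 12 = 0·24 + 12), so 24 ∤ 12.

(⇒) holds; (⇐) fails.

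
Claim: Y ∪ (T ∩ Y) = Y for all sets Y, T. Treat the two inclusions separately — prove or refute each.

Both inclusions hold; the sets are equal.

Forward inclusion. Let x ∈ Y ∪ (T ∩ Y). Then either x ∈ Y and x ∉ T; or x ∈ Y ∩ T. In each case x ∈ Y, so Y ∪ (T ∩ Y) ⊆ Y.

Reverse inclusion. Let x ∈ Y. Then either x ∈ Y and x ∉ T; or x ∈ Y ∩ T. In each case x ∈ Y ∪ (T ∩ Y), so Y ⊆ Y ∪ (T ∩ Y).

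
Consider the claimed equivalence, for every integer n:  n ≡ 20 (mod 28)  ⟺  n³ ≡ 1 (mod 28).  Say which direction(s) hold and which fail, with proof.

Neither direction holds.

(⇒) This fails: take n = 20. Then 20 ≡ 20 (mod 28), but 20³ = 8000 ≡ 20 (mod 28), not 1.

(⇐) This fails: take n = 1. Then 1³ = 1 ≡ 1 (mod 28), yet 1 ≡ 1 (mod 28), not 20.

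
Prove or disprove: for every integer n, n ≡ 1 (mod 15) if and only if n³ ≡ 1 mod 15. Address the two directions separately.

(⇐) Suppose n³ ≡ 1 (mod 15). The only residue r in {0, …, 14} with r³ ≡ 1 (mod 15) is r = 1, so n ≡ 1 (mod 15).

(⇒) Suppose n ≡ 1 (mod 15). Write n = 15j + 1. Then (15j + 1)³ = 3375j³ + 675j² + 45j + 1 = 15(225j³ + 45j² + 3j) + 1, so n³ ≡ 1 (mod 15).

Both directions hold; the statement is true.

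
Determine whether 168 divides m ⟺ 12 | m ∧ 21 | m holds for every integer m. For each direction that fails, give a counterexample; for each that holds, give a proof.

[⇒] If 168 ∣ m, write m = 168q. Since 168 = 14·12, m = 12·(14q), so 12 ∣ m; and since 168 = 8·21, m = 21·(8q), so 21 ∣ m.

[⇐] This fails: take m = 84. Both 12 ∣ 84 and 21 ∣ 84, yet 84 is not a multiple of 168 (since 84 = 0·168 + 84), so 168 ∤ 84.

Not equivalent: only (⇒) holds.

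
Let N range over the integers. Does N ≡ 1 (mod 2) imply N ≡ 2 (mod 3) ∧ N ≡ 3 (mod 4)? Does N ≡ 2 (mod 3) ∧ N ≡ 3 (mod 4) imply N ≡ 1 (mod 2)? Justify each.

[⇐] If N ≡ 2 (mod 3) and N ≡ 3 (mod 4), then by the Chinese remainder theorem N ≡ 11 (mod 12). Since 11 ≡ 1 (mod 2) and 2 ∣ 12, we get N ≡ 1 (mod 2).

[⇒] This fails: N = 1 gives 1 ≡ 1 (mod 2) but 1 ≡ 1 (mod 3), so the conjunction on the right does not hold.

(⇒) fails; (⇐) holds.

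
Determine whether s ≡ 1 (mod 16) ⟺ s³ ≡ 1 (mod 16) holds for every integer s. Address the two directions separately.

(⟹) Suppose s ≡ 1 (mod 16). Write s = 16j + 1. Then (16j + 1)³ = 4096j³ + 768j² + 48j + 1 = 16(256j³ + 48j² + 3j) + 1, so s³ ≡ 1 (mod 16).

(⟸) Conversely, suppose s³ ≡ 1 (mod 16). The only residue r in {0, …, 15} with r³ ≡ 1 (mod 16) is r = 1, so s ≡ 1 (mod 16).

Both directions hold; the statement is true.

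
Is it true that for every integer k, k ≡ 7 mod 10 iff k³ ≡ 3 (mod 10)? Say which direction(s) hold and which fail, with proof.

[⇒] Suppose k ≡ 7 mod 10. Write k = 10j + 7. Then (10j + 7)³ = 1000j³ + 2100j² + 1470j + 343 = 10(100j³ + 210j² + 147j + 34) + 3, so k³ ≡ 3 (mod 10).

[⇐] For the converse, argue contrapositively. If k ≢ 7 (mod 10), then k is congruent to one of 0, 1, 2, 3, 4, 5, 6, 8, 9 modulo 10, and these give k³ ≡ 0, 1, 8, 7, 4, 5, 6, 2, 9 respectively — never 3.

Equivalent; both directions hold.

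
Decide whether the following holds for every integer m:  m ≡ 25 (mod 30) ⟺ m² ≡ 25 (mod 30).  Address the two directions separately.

Not equivalent: only (⇒) holds.

(⟹) Suppose m ≡ 25 (mod 30). Write m = 30j + 25. Then (30j + 25)² = 900j² + 1500j + 625 = 30(30j² + 50j + 20) + 25, so m² ≡ 25 (mod 30).

(⟸) This fails: take m = 5. Then 5² = 25 ≡ 25 (mod 30), yet 5 ≡ 5 (mod 30), not 25.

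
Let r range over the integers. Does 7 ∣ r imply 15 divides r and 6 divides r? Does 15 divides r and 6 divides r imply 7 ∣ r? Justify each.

[⇒] This fails: take r = 7. Certainly 7 ∣ 7, but 15 ∤ 7.

[⇐] This fails: take r = 30. Both 15 ∣ 30 and 6 ∣ 30, yet 30 is not a multiple of 7 (since 30 = 4·7 + 2), so 7 ∤ 30.

Neither direction holds.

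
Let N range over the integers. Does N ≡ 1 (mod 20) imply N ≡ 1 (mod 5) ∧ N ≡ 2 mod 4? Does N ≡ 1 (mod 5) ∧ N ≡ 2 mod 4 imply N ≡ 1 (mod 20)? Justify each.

[⇒] This fails: N = 1 gives 1 ≡ 1 (mod 20) but 1 ≡ 1 (mod 4), so the conjunction on the right does not hold.

[⇐] This fails: N = 6 satisfies both congruences on the right (6 ≡ 1 mod 5 and 6 ≡ 2 mod 4) yet 6 ≡ 6 (mod 20), not 1.

Neither implication holds.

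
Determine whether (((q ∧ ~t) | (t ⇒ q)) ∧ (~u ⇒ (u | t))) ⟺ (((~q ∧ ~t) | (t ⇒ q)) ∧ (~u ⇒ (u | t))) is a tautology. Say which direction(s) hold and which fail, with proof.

(←) Assume the antecedent. If t is true, the antecedent forces (t = T, q = T, u = F) or (t = T, q = T, u = T), and the consequent holds there. If t is false, the antecedent forces (t = F, q = F, u = T) or (t = F, q = T, u = T), and the consequent holds there. Either way the consequent holds.

(→) Assume the antecedent. If t is true, the antecedent forces (t = T, q = T, u = F) or (t = T, q = T, u = T), and the consequent holds there. If t is false, the antecedent forces (t = F, q = F, u = T) or (t = F, q = T, u = T), and the consequent holds there. Either way the consequent holds.

Both directions hold.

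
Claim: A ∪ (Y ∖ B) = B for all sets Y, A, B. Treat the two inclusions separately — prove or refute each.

Neither inclusion holds.

Forward inclusion. This inclusion fails. Take Y = {1}, A = ∅, B = ∅; then 1 ∈ A ∪ (Y ∖ B) but 1 ∉ B.

Reverse inclusion. This inclusion fails. Take Y = ∅, A = ∅, B = {1}; then 1 ∈ B but 1 ∉ A ∪ (Y ∖ B).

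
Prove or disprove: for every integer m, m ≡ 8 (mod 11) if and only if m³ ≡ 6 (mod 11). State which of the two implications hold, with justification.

Converse. For the converse, argue contrapositively. If m ≢ 8 (mod 11), then m is congruent to one of 0, 1, 2, 3, 4, 5, 6, 7, 9, 10 modulo 11, and these give m³ ≡ 0, 1, 8, 5, 9, 4, 7, 2, 3, 10 respectively — never 6.

Forward direction. Suppose m ≡ 8 (mod 11). Write m = 11j + 8. Then (11j + 8)³ = 1331j³ + 2904j² + 2112j + 512 = 11(121j³ + 264j² + 192j + 46) + 6, so m³ ≡ 6 (mod 11).

Equivalent; both directions hold.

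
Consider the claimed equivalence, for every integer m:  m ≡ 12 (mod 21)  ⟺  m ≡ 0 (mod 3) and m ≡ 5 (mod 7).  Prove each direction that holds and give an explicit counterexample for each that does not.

Both directions hold; the statement is true.

[⇒] Suppose m ≡ 12 (mod 21); write m = 21j + 12. Since 3 ∣ 21, reducing mod 3 gives m ≡ 12 ≡ 0 (mod 3); since 7 ∣ 21, reducing mod 7 gives m ≡ 12 ≡ 5 (mod 7).

[⇐] Conversely, if m ≡ 0 (mod 3) and m ≡ 5 (mod 7), then by the Chinese remainder theorem m ≡ 12 (mod 21). This is exactly m ≡ 12 (mod 21).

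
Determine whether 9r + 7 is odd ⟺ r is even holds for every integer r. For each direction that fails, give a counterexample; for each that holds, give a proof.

The biconditional holds.

Forward direction. Suppose 9r + 7 is odd. Since 9 is odd, 9r and r have the same parity, so 9r + 7 ≡ r + 7 (mod 2). As 7 is odd, 9r + 7 is odd exactly when r is even. Thus r is even.

Converse. Suppose r is even; write r = 2j. Then 9r + 7 = 9·(2j) + 7 = 2·9j + 7, which is odd.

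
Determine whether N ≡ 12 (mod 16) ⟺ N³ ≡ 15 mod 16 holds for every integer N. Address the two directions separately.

(⟹) This fails: take N = 12. Then 12 ≡ 12 (mod 16), but 12³ = 1728 ≡ 0 (mod 16), not 15.

(⟸) This fails: take N = 15. Then 15³ = 3375 ≡ 15 (mod 16), yet 15 ≡ 15 (mod 16), not 12.

Neither direction holds.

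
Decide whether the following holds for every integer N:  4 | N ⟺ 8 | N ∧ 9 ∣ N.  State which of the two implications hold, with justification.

(⇒) fails; (⇐) holds.

(⟸) Suppose 8 ∣ N and 9 ∣ N. Any common multiple of 8 and 9 is a multiple of their lcm; here gcd(8, 9) = 1, so lcm(8, 9) = 8·9 = 72, so 72 ∣ N. Since 4 ∣ 72, it follows that 4 ∣ N.

(⟹) This fails: take N = 4. Certainly 4 ∣ 4, but 8 ∤ 4.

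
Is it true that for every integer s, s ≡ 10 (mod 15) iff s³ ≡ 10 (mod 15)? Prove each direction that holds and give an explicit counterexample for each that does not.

(⇒) Suppose s ≡ 10 (mod 15). Write s = 15j + 10. Then (15j + 10)³ = 3375j³ + 6750j² + 4500j + 1000 = 15(225j³ + 450j² + 300j + 66) + 10, so s³ ≡ 10 (mod 15).

(⇐) Conversely, suppose s³ ≡ 10 (mod 15). The only residue r in {0, …, 14} with r³ ≡ 10 (mod 15) is r = 10, so s ≡ 10 (mod 15).

Both implications hold.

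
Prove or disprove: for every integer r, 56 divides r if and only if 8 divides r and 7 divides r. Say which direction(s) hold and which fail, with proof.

Equivalent; both directions hold.

(⟹) If 56 ∣ r, write r = 56q. Since 56 = 7·8, r = 8·(7q), so 8 ∣ r; and since 56 = 8·7, r = 7·(8q), so 7 ∣ r.

(⟸) Suppose 8 ∣ r and 7 ∣ r. Any common multiple of 8 and 7 is a multiple of their lcm; here gcd(8, 7) = 1, so lcm(8, 7) = 8·7 = 56, so 56 ∣ r.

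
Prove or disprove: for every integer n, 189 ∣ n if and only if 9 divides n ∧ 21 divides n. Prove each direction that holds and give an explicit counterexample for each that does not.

The forward direction holds; the converse fails.

(←) This fails: take n = 63. Both 9 ∣ 63 and 21 ∣ 63, yet 63 is not a multiple of 189 (since 63 = 0·189 + 63), so 189 ∤ 63.

(→) If 189 ∣ n, write n = 189q. Since 189 = 21·9, n = 9·(21q), so 9 ∣ n; and since 189 = 9·21, n = 21·(9q), so 21 ∣ n.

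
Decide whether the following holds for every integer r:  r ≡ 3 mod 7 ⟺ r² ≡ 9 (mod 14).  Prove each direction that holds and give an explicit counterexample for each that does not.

[⇒] This fails: take r = 10. Then 10 ≡ 3 (mod 7), but 10² = 100 ≡ 2 (mod 14), not 9.

[⇐] This fails: take r = 11. Then 11² = 121 ≡ 9 (mod 14), yet 11 ≡ 4 (mod 7), not 3.

Neither direction holds.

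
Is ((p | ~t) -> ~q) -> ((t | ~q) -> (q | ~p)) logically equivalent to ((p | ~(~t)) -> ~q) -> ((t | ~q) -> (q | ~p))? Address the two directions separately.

Both implications hold.

(⟹) Assume the antecedent. If p is true, the antecedent forces (p = T, t = F, q = T) or (p = T, t = T, q = T), and the consequent holds there. If p is false, the consequent reduces to true regardless of the other variables. Either way the consequent holds.

(⟸) Assume the antecedent. If p is true, the antecedent forces (p = T, t = F, q = T) or (p = T, t = T, q = T), and the consequent holds there. If p is false, the consequent reduces to true regardless of the other variables. Either way the consequent holds.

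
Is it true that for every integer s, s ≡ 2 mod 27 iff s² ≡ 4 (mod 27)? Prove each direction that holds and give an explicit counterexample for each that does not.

(⇒) holds; (⇐) fails.

(⟹) Suppose s ≡ 2 mod 27. Write s = 27j + 2. Then (27j + 2)² = 729j² + 108j + 4 = 27(27j² + 4j) + 4, so s² ≡ 4 (mod 27).

(⟸) This fails: take s = 25. Then 25² = 625 ≡ 4 (mod 27), yet 25 ≡ 25 (mod 27), not 2.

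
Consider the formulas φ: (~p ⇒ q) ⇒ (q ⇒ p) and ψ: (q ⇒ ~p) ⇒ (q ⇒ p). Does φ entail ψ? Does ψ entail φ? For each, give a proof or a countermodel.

(⇒) Assume the antecedent. If p is true, (q ⇒ ~p) ⇒ (q ⇒ p) reduces to true regardless of the other variables. If p is false, the antecedent forces (p = F, q = F), and (q ⇒ ~p) ⇒ (q ⇒ p) holds there. Either way (q ⇒ ~p) ⇒ (q ⇒ p) holds.

(⇐) Assume the antecedent. If p is true, (~p ⇒ q) ⇒ (q ⇒ p) reduces to true regardless of the other variables. If p is false, the antecedent forces (p = F, q = F), and (~p ⇒ q) ⇒ (q ⇒ p) holds there. Either way (~p ⇒ q) ⇒ (q ⇒ p) holds.

Equivalent; both directions hold.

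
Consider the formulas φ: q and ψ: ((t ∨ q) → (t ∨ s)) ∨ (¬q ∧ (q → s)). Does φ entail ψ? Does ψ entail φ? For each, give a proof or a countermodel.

(⇒) fails and (⇐) fails.

Forward direction. This fails. Under q = T, t = F, s = F, the left side is true but the right side is false.

Converse. This fails. Under q = F, t = F, s = F, the left side is false but the right side is true.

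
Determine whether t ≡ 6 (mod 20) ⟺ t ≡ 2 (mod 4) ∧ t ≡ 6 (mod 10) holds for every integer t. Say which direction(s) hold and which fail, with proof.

(⟹) Suppose t ≡ 6 (mod 20); write t = 20j + 6. Since 4 ∣ 20, reducing mod 4 gives t ≡ 6 ≡ 2 (mod 4); since 10 ∣ 20, reducing mod 10 gives t ≡ 6 (mod 10).

(⟸) Conversely, if t ≡ 2 (mod 4) and t ≡ 6 (mod 10), then by the Chinese remainder theorem t ≡ 6 (mod 20). This is exactly t ≡ 6 (mod 20).

Both directions hold.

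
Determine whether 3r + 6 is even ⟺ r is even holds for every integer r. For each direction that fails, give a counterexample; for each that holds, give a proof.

Equivalent; both directions hold.

[⇒] Suppose 3r + 6 is even. Since 3 is odd, 3r and r have the same parity, so 3r + 6 ≡ r + 6 (mod 2). As 6 is even, 3r + 6 is even exactly when r is even. Thus r is even.

[⇐] Conversely, suppose r is even; write r = 2j. Then 3r + 6 = 3·(2j) + 6 = 2·3j + 6, which is even.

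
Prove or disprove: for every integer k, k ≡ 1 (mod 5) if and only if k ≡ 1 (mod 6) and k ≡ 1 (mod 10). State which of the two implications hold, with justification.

(⇒) fails; (⇐) holds.

(⟸) If k ≡ 1 (mod 6) and k ≡ 1 (mod 10), then by the Chinese remainder theorem k ≡ 1 (mod 30). Since 1 ≡ 1 (mod 5) and 5 ∣ 30, we get k ≡ 1 (mod 5).

(⟹) This fails: k = 6 gives 6 ≡ 1 (mod 5) but 6 ≡ 0 (mod 6), so the conjunction on the right does not hold.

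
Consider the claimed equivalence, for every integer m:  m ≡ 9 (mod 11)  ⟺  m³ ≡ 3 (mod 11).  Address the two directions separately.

The biconditional holds.

(⟹) Suppose m ≡ 9 (mod 11). Write m = 11j + 9. Then (11j + 9)³ = 1331j³ + 3267j² + 2673j + 729 = 11(121j³ + 297j² + 243j + 66) + 3, so m³ ≡ 3 (mod 11).

(⟸) For the converse, argue contrapositively. If m ≢ 9 (mod 11), then m is congruent to one of 0, 1, 2, 3, 4, 5, 6, 7, 8, 10 modulo 11, and these give m³ ≡ 0, 1, 8, 5, 9, 4, 7, 2, 6, 10 respectively — never 3.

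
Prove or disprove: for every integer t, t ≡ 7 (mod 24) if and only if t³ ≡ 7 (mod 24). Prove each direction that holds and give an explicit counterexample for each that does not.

Both implications hold.

(←) Suppose t³ ≡ 7 (mod 24). The only residue r in {0, …, 23} with r³ ≡ 7 (mod 24) is r = 7, so t ≡ 7 (mod 24).

(→) Suppose t ≡ 7 (mod 24). Write t = 24j + 7. Then (24j + 7)³ = 13824j³ + 12096j² + 3528j + 343 = 24(576j³ + 504j² + 147j + 14) + 7, so t³ ≡ 7 (mod 24).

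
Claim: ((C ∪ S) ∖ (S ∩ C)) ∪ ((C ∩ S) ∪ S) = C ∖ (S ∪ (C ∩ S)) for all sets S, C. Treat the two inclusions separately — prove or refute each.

Only the reverse inclusion holds.

(⊇) Let x ∈ C ∖ (S ∪ (C ∩ S)). Then x ∈ C and x ∉ S, from which x ∈ ((C ∪ S) ∖ (S ∩ C)) ∪ ((C ∩ S) ∪ S).

(⊆) This inclusion fails. Take S = {1}, C = ∅; then 1 ∈ ((C ∪ S) ∖ (S ∩ C)) ∪ ((C ∩ S) ∪ S) but 1 ∉ C ∖ (S ∪ (C ∩ S)).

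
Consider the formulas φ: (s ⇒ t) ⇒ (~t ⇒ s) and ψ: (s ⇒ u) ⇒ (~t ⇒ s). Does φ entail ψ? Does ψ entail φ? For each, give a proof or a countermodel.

Equivalent; both directions hold.

Forward direction. Assume the antecedent. If t is true, (s ⇒ u) ⇒ (~t ⇒ s) reduces to true regardless of the other variables. If t is false, the antecedent forces (t = F, s = T, u = F) or (t = F, s = T, u = T), and (s ⇒ u) ⇒ (~t ⇒ s) holds there. Either way (s ⇒ u) ⇒ (~t ⇒ s) holds.

Converse. Assume the antecedent. If t is true, (s ⇒ t) ⇒ (~t ⇒ s) reduces to true regardless of the other variables. If t is false, the antecedent forces (t = F, s = T, u = F) or (t = F, s = T, u = T), and (s ⇒ t) ⇒ (~t ⇒ s) holds there. Either way (s ⇒ t) ⇒ (~t ⇒ s) holds.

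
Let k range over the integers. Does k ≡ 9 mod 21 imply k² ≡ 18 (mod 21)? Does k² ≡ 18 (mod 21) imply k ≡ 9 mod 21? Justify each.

(→) Suppose k ≡ 9 mod 21. Write k = 21j + 9. Then (21j + 9)² = 441j² + 378j + 81 = 21(21j² + 18j + 3) + 18, so k² ≡ 18 (mod 21).

(←) This fails: take k = 12. Then 12² = 144 ≡ 18 (mod 21), yet 12 ≡ 12 (mod 21), not 9.

Only the forward implication holds.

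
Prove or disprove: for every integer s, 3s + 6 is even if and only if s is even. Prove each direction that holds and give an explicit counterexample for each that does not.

(⇒) Suppose 3s + 6 is even. Since 3 is odd, 3s and s have the same parity, so 3s + 6 ≡ s + 6 (mod 2). As 6 is even, 3s + 6 is even exactly when s is even. Thus s is even.

(⇐) Conversely, suppose s is even; write s = 2j. Then 3s + 6 = 3·(2j) + 6 = 2·3j + 6, which is even.

The biconditional holds.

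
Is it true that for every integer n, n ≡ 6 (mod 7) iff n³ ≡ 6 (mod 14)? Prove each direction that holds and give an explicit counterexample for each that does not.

Neither direction holds.

(→) This fails: take n = 13. Then 13 ≡ 6 (mod 7), but 13³ = 2197 ≡ 13 (mod 14), not 6.

(←) This fails: take n = 10. Then 10³ = 1000 ≡ 6 (mod 14), yet 10 ≡ 3 (mod 7), not 6.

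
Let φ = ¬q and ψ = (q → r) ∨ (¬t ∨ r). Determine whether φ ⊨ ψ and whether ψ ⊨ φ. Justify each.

The forward direction holds; the converse fails.

(⟹) Assume the antecedent. If q is true, the antecedent cannot hold. If q is false, (q → r) ∨ (¬t ∨ r) reduces to true regardless of the other variables. Either way (q → r) ∨ (¬t ∨ r) holds.

(⟸) This fails. Under q = T, r = F, t = F, the left side is false but the right side is true.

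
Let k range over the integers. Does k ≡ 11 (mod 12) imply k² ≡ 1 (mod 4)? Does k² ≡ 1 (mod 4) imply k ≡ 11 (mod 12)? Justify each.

(⇒) Suppose k ≡ 11 (mod 12). Then k² ≡ 11² = 121 (mod 12), and since 4 ∣ 12, also k² ≡ 1 (mod 4).

(⇐) This fails: take k = 1. Then 1² = 1 ≡ 1 (mod 4), yet 1 ≡ 1 (mod 12), not 11.

Not equivalent: only (⇒) holds.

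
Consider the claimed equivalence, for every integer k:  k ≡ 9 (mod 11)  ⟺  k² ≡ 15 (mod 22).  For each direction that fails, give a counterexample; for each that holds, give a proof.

Neither direction holds.

Forward direction. This fails: take k = 20. Then 20 ≡ 9 (mod 11), but 20² = 400 ≡ 4 (mod 22), not 15.

Converse. This fails: take k = 13. Then 13² = 169 ≡ 15 (mod 22), yet 13 ≡ 2 (mod 11), not 9.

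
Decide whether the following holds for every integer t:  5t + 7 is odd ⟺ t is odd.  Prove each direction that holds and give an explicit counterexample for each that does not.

Both directions fail.

[⇒] This fails: t = 2 gives 5t + 7 = 17, which is odd, but 2 is even, not odd.

[⇐] This also fails: t = 5 is odd, but 5t + 7 = 32 is even, not odd.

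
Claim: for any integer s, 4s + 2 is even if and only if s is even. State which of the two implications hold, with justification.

(⇒) fails; (⇐) holds.

(←) Suppose s is even. Since 4 is even, 4s is even for every s, so 4s + 2 has the same parity as 2, which is even. Hence 4s + 2 is even.

(→) This fails: take s = 5. Then 4s + 2 = 22, which is even, yet s = 5 is odd, not even.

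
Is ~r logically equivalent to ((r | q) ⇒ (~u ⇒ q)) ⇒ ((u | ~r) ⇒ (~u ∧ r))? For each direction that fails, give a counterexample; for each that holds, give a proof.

Neither direction holds.

(⟹) This fails. Under r = F, q = F, u = F, the left side is true but the right side is false.

(⟸) This fails. Under r = T, q = F, u = F, the left side is false but the right side is true.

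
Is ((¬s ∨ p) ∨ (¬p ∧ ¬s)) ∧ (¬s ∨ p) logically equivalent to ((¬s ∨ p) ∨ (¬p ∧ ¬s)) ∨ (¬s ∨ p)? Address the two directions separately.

(⇒) Assume the antecedent. If s is true, the antecedent forces (s = T, p = T), and the consequent holds there. If s is false, the consequent reduces to true regardless of the other variables. Either way the consequent holds.

(⇐) Assume the antecedent. If s is true, the antecedent forces (s = T, p = T), and the consequent holds there. If s is false, the consequent reduces to true regardless of the other variables. Either way the consequent holds.

Equivalent; both directions hold.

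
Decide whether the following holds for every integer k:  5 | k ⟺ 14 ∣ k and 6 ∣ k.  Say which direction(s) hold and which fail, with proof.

(⟹) This fails: take k = 5. Certainly 5 ∣ 5, but 14 ∤ 5.

(⟸) This fails: take k = 42. Both 14 ∣ 42 and 6 ∣ 42, yet 42 is not a multiple of 5 (since 42 = 8·5 + 2), so 5 ∤ 42.

Neither direction holds.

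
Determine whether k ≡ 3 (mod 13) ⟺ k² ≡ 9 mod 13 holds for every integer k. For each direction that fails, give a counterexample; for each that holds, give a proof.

The forward direction holds; the converse fails.

Converse. This fails: take k = 10. Then 10² = 100 ≡ 9 (mod 13), yet 10 ≡ 10 (mod 13), not 3.

Forward direction. Suppose k ≡ 3 (mod 13). Write k = 13j + 3. Then (13j + 3)² = 169j² + 78j + 9 = 13(13j² + 6j) + 9, so k² ≡ 9 (mod 13).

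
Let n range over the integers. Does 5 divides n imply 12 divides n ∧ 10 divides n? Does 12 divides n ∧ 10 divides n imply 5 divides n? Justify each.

(→) This fails: take n = 5. Certainly 5 ∣ 5, but 12 ∤ 5.

(←) Suppose 12 ∣ n and 10 ∣ n. Any common multiple of 12 and 10 is a multiple of their lcm; here lcm(12, 10) = 12·10/gcd(12, 10) = 120/2 = 60, so 60 ∣ n. Since 5 ∣ 60, it follows that 5 ∣ n.

Only the reverse direction holds.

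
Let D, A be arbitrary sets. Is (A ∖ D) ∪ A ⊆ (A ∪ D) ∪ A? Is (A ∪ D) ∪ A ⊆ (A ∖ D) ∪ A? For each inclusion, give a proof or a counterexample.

The sets are not equal: only the forward inclusion holds.

Forward inclusion. Let x ∈ (A ∖ D) ∪ A. Then either x ∈ A and x ∉ D; or x ∈ D ∩ A. In each case x ∈ (A ∪ D) ∪ A, so (A ∖ D) ∪ A ⊆ (A ∪ D) ∪ A.

Reverse inclusion. This inclusion fails. Take D = {1}, A = ∅; then 1 ∈ (A ∪ D) ∪ A but 1 ∉ (A ∖ D) ∪ A.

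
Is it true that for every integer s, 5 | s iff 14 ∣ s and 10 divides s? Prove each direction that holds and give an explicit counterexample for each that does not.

Forward direction. This fails: take s = 5. Certainly 5 ∣ 5, but 14 ∤ 5.

Converse. Suppose 14 ∣ s and 10 ∣ s. Any common multiple of 14 and 10 is a multiple of their lcm; here lcm(14, 10) = 14·10/gcd(14, 10) = 140/2 = 70, so 70 ∣ s. Since 5 ∣ 70, it follows that 5 ∣ s.

Not equivalent: only (⇐) holds.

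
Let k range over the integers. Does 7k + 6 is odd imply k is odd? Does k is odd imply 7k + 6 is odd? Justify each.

Equivalent; both directions hold.

(→) Suppose 7k + 6 is odd. Since 7 is odd, 7k and k have the same parity, so 7k + 6 ≡ k + 6 (mod 2). As 6 is even, 7k + 6 is odd exactly when k is odd. Thus k is odd.

(←) Conversely, suppose k is odd; write k = 2j + 1. Then 7k + 6 = 7·(2j + 1) + 6 = 2·7j + 13, which is odd.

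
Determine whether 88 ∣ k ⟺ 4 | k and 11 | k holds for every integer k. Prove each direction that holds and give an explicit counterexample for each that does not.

Only the forward implication holds.

(⇒) If 88 ∣ k, write k = 88q. Since 88 = 22·4, k = 4·(22q), so 4 ∣ k; and since 88 = 8·11, k = 11·(8q), so 11 ∣ k.

(⇐) This fails: take k = 44. Both 4 ∣ 44 and 11 ∣ 44, yet 44 is not a multiple of 88 (since 44 = 0·88 + 44), so 88 ∤ 44.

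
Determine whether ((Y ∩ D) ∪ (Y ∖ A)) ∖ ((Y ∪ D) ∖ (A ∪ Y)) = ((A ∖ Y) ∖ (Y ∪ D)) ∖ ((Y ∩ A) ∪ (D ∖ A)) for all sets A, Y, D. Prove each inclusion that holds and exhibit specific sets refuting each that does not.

(⊆) This inclusion fails. Take A = ∅, Y = {1}, D = ∅; then 1 ∈ ((Y ∩ D) ∪ (Y ∖ A)) ∖ ((Y ∪ D) ∖ (A ∪ Y)) but 1 ∉ ((A ∖ Y) ∖ (Y ∪ D)) ∖ ((Y ∩ A) ∪ (D ∖ A)).

(⊇) This inclusion fails. Take A = {1}, Y = ∅, D = ∅; then 1 ∈ ((A ∖ Y) ∖ (Y ∪ D)) ∖ ((Y ∩ A) ∪ (D ∖ A)) but 1 ∉ ((Y ∩ D) ∪ (Y ∖ A)) ∖ ((Y ∪ D) ∖ (A ∪ Y)).

Neither inclusion holds.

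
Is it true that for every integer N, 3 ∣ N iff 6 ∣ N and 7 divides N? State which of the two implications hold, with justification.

Forward direction. This fails: take N = 3. Certainly 3 ∣ 3, but 6 ∤ 3.

Converse. Suppose 6 ∣ N and 7 ∣ N. Any common multiple of 6 and 7 is a multiple of their lcm; here gcd(6, 7) = 1, so lcm(6, 7) = 6·7 = 42, so 42 ∣ N. Since 3 ∣ 42, it follows that 3 ∣ N.

The forward direction fails; the converse holds.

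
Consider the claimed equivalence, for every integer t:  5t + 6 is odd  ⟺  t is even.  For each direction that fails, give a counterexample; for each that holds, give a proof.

Neither direction holds.

[⇒] This fails: t = 3 gives 5t + 6 = 21, which is odd, but 3 is odd, not even.

[⇐] This also fails: t = 0 is even, but 5t + 6 = 6 is even, not odd.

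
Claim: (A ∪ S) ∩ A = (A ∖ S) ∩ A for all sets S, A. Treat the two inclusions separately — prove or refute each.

The sets are not equal: only the reverse inclusion holds.

(⟹) This inclusion fails. Take S = {1}, A = {1}; then 1 ∈ (A ∪ S) ∩ A but 1 ∉ (A ∖ S) ∩ A.

(⟸) Let x ∈ (A ∖ S) ∩ A. Then x ∈ A and x ∉ S, from which x ∈ (A ∪ S) ∩ A.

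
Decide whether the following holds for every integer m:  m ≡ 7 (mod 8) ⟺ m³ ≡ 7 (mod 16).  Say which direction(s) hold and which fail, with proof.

Not equivalent: only (⇐) holds.

Forward direction. This fails: take m = 15. Then 15 ≡ 7 (mod 8), but 15³ = 3375 ≡ 15 (mod 16), not 7.

Converse. The residues r modulo 16 with r³ ≡ 7 (mod 16) are exactly {7}, and each is ≡ 7 (mod 8).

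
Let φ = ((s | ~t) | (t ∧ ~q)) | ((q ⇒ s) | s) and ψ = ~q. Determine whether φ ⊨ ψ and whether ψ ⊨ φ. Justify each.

[⇒] This fails. Under t = F, q = T, s = F, the left side is true but the right side is false.

[⇐] Assume the antecedent. If t is true, the antecedent forces (t = T, q = F, s = F) or (t = T, q = F, s = T), and the consequent holds there. If t is false, the consequent reduces to true regardless of the other variables. Either way the consequent holds.

Only the reverse direction holds.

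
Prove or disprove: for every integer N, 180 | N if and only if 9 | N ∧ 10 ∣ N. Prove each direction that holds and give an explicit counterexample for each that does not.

Only the forward implication holds.

Forward direction. If 180 ∣ N, write N = 180q. Since 180 = 20·9, N = 9·(20q), so 9 ∣ N; and since 180 = 18·10, N = 10·(18q), so 10 ∣ N.

Converse. This fails: take N = 90. Both 9 ∣ 90 and 10 ∣ 90, yet 90 is not a multiple of 180 (since 90 = 0·180 + 90), so 180 ∤ 90.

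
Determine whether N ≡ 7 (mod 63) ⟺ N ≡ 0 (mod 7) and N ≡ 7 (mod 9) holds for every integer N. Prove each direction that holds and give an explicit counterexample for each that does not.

(→) Suppose N ≡ 7 (mod 63); write N = 63j + 7. Since 7 ∣ 63, reducing mod 7 gives N ≡ 7 ≡ 0 (mod 7); since 9 ∣ 63, reducing mod 9 gives N ≡ 7 (mod 9).

(←) Conversely, if N ≡ 0 (mod 7) and N ≡ 7 (mod 9), then by the Chinese remainder theorem N ≡ 7 (mod 63). This is exactly N ≡ 7 (mod 63).

Both implications hold.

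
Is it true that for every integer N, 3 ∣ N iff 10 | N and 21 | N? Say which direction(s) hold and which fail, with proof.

(→) This fails: take N = 3. Certainly 3 ∣ 3, but 10 ∤ 3.

(←) Suppose 10 ∣ N and 21 ∣ N. Any common multiple of 10 and 21 is a multiple of their lcm; here gcd(10, 21) = 1, so lcm(10, 21) = 10·21 = 210, so 210 ∣ N. Since 3 ∣ 210, it follows that 3 ∣ N.

Only the converse holds.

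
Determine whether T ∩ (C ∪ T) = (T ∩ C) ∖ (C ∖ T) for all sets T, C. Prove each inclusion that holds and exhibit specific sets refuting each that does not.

Only the reverse inclusion holds.

Forward inclusion. This inclusion fails. Take T = {1}, C = ∅; then 1 ∈ T ∩ (C ∪ T) but 1 ∉ (T ∩ C) ∖ (C ∖ T).

Reverse inclusion. Let x ∈ (T ∩ C) ∖ (C ∖ T). Then x ∈ T ∩ C, from which x ∈ T ∩ (C ∪ T).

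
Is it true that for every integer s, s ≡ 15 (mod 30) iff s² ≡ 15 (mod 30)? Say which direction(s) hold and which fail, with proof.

Forward direction. Suppose s ≡ 15 (mod 30). Write s = 30j + 15. Then (30j + 15)² = 900j² + 900j + 225 = 30(30j² + 30j + 7) + 15, so s² ≡ 15 (mod 30).

Converse. Suppose s² ≡ 15 (mod 30). The only residue r in {0, …, 29} with r² ≡ 15 (mod 30) is r = 15, so s ≡ 15 (mod 30).

Both directions hold.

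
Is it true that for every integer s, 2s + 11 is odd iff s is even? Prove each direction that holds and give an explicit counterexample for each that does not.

(⟸) Suppose s is even. Since 2 is even, 2s is even for every s, so 2s + 11 has the same parity as 11, which is odd. Hence 2s + 11 is odd.

(⟹) This fails: take s = 3. Then 2s + 11 = 17, which is odd, yet s = 3 is odd, not even.

The forward direction fails; the converse holds.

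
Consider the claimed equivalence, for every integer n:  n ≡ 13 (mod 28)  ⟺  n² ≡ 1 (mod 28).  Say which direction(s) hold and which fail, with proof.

Only the forward implication holds.

[⇒] Suppose n ≡ 13 (mod 28). Write n = 28j + 13. Then (28j + 13)² = 784j² + 728j + 169 = 28(28j² + 26j + 6) + 1, so n² ≡ 1 (mod 28).

[⇐] This fails: take n = 1. Then 1² = 1 ≡ 1 (mod 28), yet 1 ≡ 1 (mod 28), not 13.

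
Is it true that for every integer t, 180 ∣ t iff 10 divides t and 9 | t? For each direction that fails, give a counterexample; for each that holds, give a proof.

Only the forward direction holds.

(→) If 180 ∣ t, write t = 180q. Since 180 = 18·10, t = 10·(18q), so 10 ∣ t; and since 180 = 20·9, t = 9·(20q), so 9 ∣ t.

(←) This fails: take t = 90. Both 10 ∣ 90 and 9 ∣ 90, yet 90 is not a multiple of 180 (since 90 = 0·180 + 90), so 180 ∤ 90.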